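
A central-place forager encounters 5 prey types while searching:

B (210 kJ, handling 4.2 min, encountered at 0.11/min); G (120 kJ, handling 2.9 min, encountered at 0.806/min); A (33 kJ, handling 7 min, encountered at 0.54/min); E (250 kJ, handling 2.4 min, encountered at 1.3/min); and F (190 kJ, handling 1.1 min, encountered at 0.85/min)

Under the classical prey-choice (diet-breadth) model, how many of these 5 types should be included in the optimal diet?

Profitabilities (E/h, kJ/min): F 173, E 104, B 50, G 41.4, A 4.71. Add prey in this order while the next type's profitability exceeds the intake rate on those already taken.
Rate on top 1: 83.46. E: 104 > 83.46 → include.
Rate on top 2: 96.24. B: 50 < 96.24 → exclude; stop.
Optimal diet: F, E — 2 of 5 types.

2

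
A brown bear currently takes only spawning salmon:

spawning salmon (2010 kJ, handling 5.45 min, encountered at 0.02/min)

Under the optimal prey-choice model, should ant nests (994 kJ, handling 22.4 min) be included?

On spawning salmon alone, R = ΣλE/(1+Σλh) = 40.2/1.109 = 36.25 kJ/min.
Profitability of ant nests: 994/22.4 = 44.38 kJ/min.
Since 44.38 > R, including ant nests increases the long-run rate.

Yes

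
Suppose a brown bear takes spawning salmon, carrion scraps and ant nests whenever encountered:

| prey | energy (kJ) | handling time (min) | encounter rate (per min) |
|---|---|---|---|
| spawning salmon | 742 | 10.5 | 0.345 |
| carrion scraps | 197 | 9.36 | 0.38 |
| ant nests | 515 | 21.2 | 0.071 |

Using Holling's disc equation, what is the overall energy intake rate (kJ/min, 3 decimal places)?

37.938 kJ/min

R = (0.345×742 + 0.38×197 + 0.071×515) / (1 + 0.345×10.5 + 0.38×9.36 + 0.071×21.2) = 367.4/9.684 = 37.94 kJ/min.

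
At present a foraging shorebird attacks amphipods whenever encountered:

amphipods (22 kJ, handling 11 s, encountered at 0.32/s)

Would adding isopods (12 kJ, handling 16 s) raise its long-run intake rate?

No

Current rate: (0.32×22)/(1 + 0.32×11) = 1.558 kJ/s.
Profitability of isopods: 12/16 = 0.75 kJ/s.
0.75 < 1.558, so adding isopods would lower the average — exclude it.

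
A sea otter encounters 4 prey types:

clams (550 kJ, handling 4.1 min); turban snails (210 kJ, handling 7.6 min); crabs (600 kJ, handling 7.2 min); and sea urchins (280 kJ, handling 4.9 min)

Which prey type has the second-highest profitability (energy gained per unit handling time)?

crabs

In descending order of E/h:
clams: 550/4.1 = 134 kJ/min
crabs: 600/7.2 = 83.3 kJ/min
sea urchins: 280/4.9 = 57.1 kJ/min
turban snails: 210/7.6 = 27.6 kJ/min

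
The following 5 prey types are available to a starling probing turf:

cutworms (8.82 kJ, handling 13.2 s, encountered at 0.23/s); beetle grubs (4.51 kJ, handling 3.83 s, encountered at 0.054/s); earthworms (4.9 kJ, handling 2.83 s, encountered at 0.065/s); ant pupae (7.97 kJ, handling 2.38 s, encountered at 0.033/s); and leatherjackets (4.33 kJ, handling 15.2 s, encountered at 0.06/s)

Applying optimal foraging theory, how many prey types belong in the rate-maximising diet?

Profitabilities (E/h, kJ/s): ant pupae 3.35, earthworms 1.73, beetle grubs 1.18, cutworms 0.668, leatherjackets 0.285. Add prey in this order while the next type's profitability exceeds the intake rate on those already taken.
Rate on top 1: 0.2439. earthworms: 1.73 > 0.2439 → include.
Rate on top 2: 0.4606. beetle grubs: 1.18 > 0.4606 → include.
Rate on top 3: 0.5615. cutworms: 0.668 > 0.5615 → include.
Rate on top 4: 0.6334. leatherjackets: 0.285 < 0.6334 → exclude; stop.
Optimal diet: ant pupae, earthworms, beetle grubs, cutworms — 4 of 5 types.

4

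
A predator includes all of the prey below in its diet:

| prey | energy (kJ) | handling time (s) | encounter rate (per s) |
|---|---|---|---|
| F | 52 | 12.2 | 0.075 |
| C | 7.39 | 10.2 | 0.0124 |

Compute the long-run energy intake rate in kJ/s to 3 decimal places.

R = Σλ_iE_i / (1 + Σλ_ih_i)
Numerator: 0.075×52 + 0.0124×7.39 = 3.992
Denominator: 1 + 0.075×12.2 + 0.0124×10.2 = 2.041
R = 3.992/2.041 = 1.955 kJ/s

1.955 kJ/s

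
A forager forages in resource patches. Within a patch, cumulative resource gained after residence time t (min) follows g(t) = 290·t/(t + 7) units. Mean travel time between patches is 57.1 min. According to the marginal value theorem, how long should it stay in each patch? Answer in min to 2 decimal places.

By the marginal value theorem, leave when the instantaneous gain rate g'(t) equals the habitat-wide average g(t)/(T + t).
g'(t) = 290·7/(t + 7)². Setting 290·7/(t+7)² = 290t/[(t+7)(57.1+t)] gives 7(57.1+t) = t(t+7), so t² = 7×57.1 = 399.7.
t* = √399.7 = 19.99 min.

19.99 min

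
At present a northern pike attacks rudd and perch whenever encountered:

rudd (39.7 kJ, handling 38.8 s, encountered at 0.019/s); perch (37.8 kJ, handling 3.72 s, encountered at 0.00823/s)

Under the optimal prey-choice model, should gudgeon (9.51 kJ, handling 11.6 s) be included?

On rudd and perch alone, R = ΣλE/(1+Σλh) = 1.065/1.768 = 0.6027 kJ/s.
gudgeon: E/h = 9.51/11.6 = 0.8198 kJ/s.
Since 0.8198 > R, including gudgeon increases the long-run rate.

Yes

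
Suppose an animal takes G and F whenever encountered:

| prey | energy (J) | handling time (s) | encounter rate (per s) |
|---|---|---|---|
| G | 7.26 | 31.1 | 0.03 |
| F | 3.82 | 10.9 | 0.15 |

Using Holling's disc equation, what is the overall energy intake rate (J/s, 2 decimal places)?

Energy encountered per unit search time: 0.03×7.26 + 0.15×3.82 = 0.7908 J/s.
Handling time per unit search time: 0.03×31.1 + 0.15×10.9 = 2.568.
Rate = 0.7908/(1 + 2.568) = 0.2216 J/s.

0.22 J/s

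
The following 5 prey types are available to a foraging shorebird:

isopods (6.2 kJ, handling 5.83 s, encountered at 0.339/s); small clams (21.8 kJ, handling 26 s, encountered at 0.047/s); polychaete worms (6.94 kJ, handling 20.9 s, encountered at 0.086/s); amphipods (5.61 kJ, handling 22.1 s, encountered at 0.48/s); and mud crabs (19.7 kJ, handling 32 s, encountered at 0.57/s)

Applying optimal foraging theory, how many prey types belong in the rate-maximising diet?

Rank by E/h (kJ/s): isopods 1.06, small clams 0.838, mud crabs 0.616, polychaete worms 0.332, amphipods 0.254. Include each in turn until the next type's E/h falls below the running intake rate.
Rate on top 1: 0.7062. small clams: 0.838 > 0.7062 → include.
Rate on top 2: 0.7447. mud crabs: 0.616 < 0.7447 → exclude; stop.
Optimal diet: isopods, small clams — 2 of 5 types.

2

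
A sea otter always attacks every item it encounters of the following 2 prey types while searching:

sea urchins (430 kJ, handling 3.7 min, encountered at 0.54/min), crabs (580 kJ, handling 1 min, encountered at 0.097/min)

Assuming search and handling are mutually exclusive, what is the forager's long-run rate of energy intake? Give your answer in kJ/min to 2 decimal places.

93.20 kJ/min

R = Σλ_iE_i / (1 + Σλ_ih_i)
Numerator: 0.54×430 + 0.097×580 = 288.5
Denominator: 1 + 0.54×3.7 + 0.097×1 = 3.095
R = 288.5/3.095 = 93.2 kJ/min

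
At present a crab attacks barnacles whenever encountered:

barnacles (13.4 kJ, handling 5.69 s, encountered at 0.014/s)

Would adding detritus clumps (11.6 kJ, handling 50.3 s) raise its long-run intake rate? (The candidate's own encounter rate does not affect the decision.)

Yes

Intake rate on the current diet: R = (0.014×13.4) / (1 + 0.014×5.69) = 0.1876/1.08 = 0.1738 kJ/s.
detritus clumps: E/h = 11.6/50.3 = 0.2306 kJ/s.
0.2306 > 0.1738, so adding detritus clumps raises the average — include it.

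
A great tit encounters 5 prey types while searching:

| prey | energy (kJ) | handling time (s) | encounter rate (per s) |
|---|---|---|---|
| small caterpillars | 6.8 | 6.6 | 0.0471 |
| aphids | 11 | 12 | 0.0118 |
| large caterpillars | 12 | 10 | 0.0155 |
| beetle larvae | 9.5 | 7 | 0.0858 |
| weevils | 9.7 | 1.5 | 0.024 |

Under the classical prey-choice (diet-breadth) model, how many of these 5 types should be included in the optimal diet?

5

Rank by E/h (kJ/s): weevils 6.47, beetle larvae 1.36, large caterpillars 1.2, small caterpillars 1.03, aphids 0.917. Include each in turn until the next type's E/h falls below the running intake rate.
Rate on top 1: 0.2247. beetle larvae: 1.36 > 0.2247 → include.
Rate on top 2: 0.6403. large caterpillars: 1.2 > 0.6403 → include.
Rate on top 3: 0.6887. small caterpillars: 1.03 > 0.6887 → include.
Rate on top 4: 0.7392. aphids: 0.917 > 0.7392 → include.
Optimal diet: weevils, beetle larvae, large caterpillars, small caterpillars, aphids — 5 of 5 types.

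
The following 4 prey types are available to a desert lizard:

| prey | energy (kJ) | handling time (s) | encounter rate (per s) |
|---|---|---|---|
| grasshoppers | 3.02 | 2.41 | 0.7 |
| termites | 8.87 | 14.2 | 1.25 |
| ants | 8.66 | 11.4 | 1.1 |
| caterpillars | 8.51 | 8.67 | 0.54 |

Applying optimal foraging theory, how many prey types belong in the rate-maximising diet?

Rank by E/h (kJ/s): grasshoppers 1.25, caterpillars 0.982, ants 0.76, termites 0.625. Include each in turn until the next type's E/h falls below the running intake rate.
Rate on top 1: 0.7868. caterpillars: 0.982 > 0.7868 → include.
Rate on top 2: 0.9105. ants: 0.76 < 0.9105 → exclude; stop.
Optimal diet: grasshoppers, caterpillars — 2 of 4 types.

2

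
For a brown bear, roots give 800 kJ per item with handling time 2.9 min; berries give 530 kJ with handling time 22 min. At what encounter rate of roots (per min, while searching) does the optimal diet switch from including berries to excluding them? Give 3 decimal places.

Drop berries once their profitability E₂/h₂ falls below the rate achievable on roots alone: E₂/h₂ = λE₁/(1 + λh₁).
Solve for λ: λE₁h₂ = E₂(1 + λh₁) → λ(E₁h₂ − E₂h₁) = E₂ → λ = E₂/(E₁h₂ − E₂h₁).
λ = 530/(800×22 − 530×2.9) = 530/1.606e+04 = 0.033 per min.

0.033 per min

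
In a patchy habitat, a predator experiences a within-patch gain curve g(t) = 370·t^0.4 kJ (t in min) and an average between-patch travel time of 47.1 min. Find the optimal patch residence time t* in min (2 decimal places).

Maximise g(t)/(T+t): set derivative to zero → g'(t)(T+t) = g(t).
g'(t) = 0.4·370·t^-0.6. Setting 0.4·370·t^-0.6 = 370·t^0.4/(47.1+t) gives 0.4(47.1+t) = t, so 0.60·t = 0.4×47.1.
t* = 0.4×47.1/0.60 = 31.4 min.

31.40 min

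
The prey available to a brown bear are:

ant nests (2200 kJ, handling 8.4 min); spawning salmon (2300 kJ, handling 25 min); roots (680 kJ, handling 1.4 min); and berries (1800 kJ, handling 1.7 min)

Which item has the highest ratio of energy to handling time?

Profitability E/h (kJ/min): ant nests = 2200/8.4 = 262, spawning salmon = 2300/25 = 92, roots = 680/1.4 = 486, berries = 1800/1.7 = 1.06e+03.
Ranked: berries > roots > ant nests > spawning salmon.

berries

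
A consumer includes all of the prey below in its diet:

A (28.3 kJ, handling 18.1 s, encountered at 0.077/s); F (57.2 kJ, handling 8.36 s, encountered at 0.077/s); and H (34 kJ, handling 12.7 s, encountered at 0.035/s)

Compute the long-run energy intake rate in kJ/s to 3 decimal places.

2.233 kJ/s

R = (0.077×28.3 + 0.077×57.2 + 0.035×34) / (1 + 0.077×18.1 + 0.077×8.36 + 0.035×12.7) = 7.774/3.482 = 2.233 kJ/s.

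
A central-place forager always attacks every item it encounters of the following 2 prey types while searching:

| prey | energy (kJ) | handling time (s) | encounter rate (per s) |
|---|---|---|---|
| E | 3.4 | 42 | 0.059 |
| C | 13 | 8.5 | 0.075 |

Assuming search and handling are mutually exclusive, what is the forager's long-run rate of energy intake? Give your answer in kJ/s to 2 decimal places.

R = Σλ_iE_i / (1 + Σλ_ih_i)
Numerator: 0.059×3.4 + 0.075×13 = 1.176
Denominator: 1 + 0.059×42 + 0.075×8.5 = 4.115
R = 1.176/4.115 = 0.2857 kJ/s

0.29 kJ/s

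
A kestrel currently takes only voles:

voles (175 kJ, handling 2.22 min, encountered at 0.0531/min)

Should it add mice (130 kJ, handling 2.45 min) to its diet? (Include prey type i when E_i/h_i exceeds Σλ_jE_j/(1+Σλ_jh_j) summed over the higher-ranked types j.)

Intake rate on the current diet: R = (0.0531×175) / (1 + 0.0531×2.22) = 9.293/1.118 = 8.313 kJ/min.
Profitability of mice: 130/2.45 = 53.06 kJ/min.
Since 53.06 > R, including mice increases the long-run rate.

Yes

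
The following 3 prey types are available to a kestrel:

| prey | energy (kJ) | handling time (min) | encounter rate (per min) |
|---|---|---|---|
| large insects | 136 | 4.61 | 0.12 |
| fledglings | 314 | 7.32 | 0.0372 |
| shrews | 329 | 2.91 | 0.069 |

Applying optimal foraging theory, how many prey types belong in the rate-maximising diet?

Rank by E/h (kJ/min): shrews 113, fledglings 42.9, large insects 29.5. Include each in turn until the next type's E/h falls below the running intake rate.
Rate on top 1: 18.91. fledglings: 42.9 > 18.91 → include.
Rate on top 2: 23.34. large insects: 29.5 > 23.34 → include.
Optimal diet: shrews, fledglings, large insects — 3 of 3 types.

3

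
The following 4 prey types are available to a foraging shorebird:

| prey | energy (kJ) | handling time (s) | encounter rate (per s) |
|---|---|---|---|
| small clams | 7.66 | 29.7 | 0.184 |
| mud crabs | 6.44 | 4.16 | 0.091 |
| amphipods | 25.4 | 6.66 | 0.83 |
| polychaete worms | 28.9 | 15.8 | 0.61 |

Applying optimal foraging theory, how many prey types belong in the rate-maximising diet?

1

Rank by E/h (kJ/s): amphipods 3.81, polychaete worms 1.83, mud crabs 1.55, small clams 0.258. Include each in turn until the next type's E/h falls below the running intake rate.
Rate on top 1: 3.23. polychaete worms: 1.83 < 3.23 → exclude; stop.
Optimal diet: amphipods — 1 of 4 types.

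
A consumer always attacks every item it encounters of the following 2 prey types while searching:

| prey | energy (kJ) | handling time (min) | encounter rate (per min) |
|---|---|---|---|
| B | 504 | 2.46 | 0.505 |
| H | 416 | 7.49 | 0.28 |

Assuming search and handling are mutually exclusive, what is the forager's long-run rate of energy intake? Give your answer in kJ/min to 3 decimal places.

85.494 kJ/min

R = (0.505×504 + 0.28×416) / (1 + 0.505×2.46 + 0.28×7.49) = 371/4.34 = 85.49 kJ/min.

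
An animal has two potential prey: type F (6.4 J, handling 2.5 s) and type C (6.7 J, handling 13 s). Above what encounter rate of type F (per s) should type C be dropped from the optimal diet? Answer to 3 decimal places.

0.101 per s

At the threshold, the rate on type F alone equals the profitability of type C: λ·6.4/(1 + λ·2.5) = 6.7/13 = 0.5154.
Rearranging, λ(6.4 − 0.5154×2.5) = 0.5154, so λ = 0.5154/5.112 = 0.1008 per s.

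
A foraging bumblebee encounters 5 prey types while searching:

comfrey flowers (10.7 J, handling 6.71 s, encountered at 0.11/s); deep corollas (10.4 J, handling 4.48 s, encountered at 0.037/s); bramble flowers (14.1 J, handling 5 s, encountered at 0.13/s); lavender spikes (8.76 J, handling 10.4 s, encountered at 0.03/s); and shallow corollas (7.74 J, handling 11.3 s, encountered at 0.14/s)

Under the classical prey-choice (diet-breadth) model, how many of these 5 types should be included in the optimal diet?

Profitabilities (E/h, J/s): bramble flowers 2.82, deep corollas 2.32, comfrey flowers 1.59, lavender spikes 0.842, shallow corollas 0.685. Add prey in this order while the next type's profitability exceeds the intake rate on those already taken.
Rate on top 1: 1.111. deep corollas: 2.32 > 1.111 → include.
Rate on top 2: 1.221. comfrey flowers: 1.59 > 1.221 → include.
Rate on top 3: 1.329. lavender spikes: 0.842 < 1.329 → exclude; stop.
Optimal diet: bramble flowers, deep corollas, comfrey flowers — 3 of 5 types.

3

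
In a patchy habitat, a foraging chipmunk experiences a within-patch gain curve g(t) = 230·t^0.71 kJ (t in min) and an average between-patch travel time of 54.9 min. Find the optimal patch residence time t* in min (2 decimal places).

By the marginal value theorem, leave when the instantaneous gain rate g'(t) equals the habitat-wide average g(t)/(T + t).
g'(t) = 0.71·230·t^-0.29. Setting 0.71·230·t^-0.29 = 230·t^0.71/(54.9+t) gives 0.71(54.9+t) = t, so 0.29·t = 0.71×54.9.
t* = 0.71×54.9/0.29 = 134.4 min.

134.41 min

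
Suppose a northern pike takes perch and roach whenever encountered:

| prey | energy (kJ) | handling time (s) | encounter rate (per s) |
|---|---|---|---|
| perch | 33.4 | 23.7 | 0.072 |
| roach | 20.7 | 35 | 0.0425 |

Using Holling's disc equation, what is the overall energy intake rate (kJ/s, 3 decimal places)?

R = Σλ_iE_i / (1 + Σλ_ih_i)
Numerator: 0.072×33.4 + 0.0425×20.7 = 3.285
Denominator: 1 + 0.072×23.7 + 0.0425×35 = 4.194
R = 3.285/4.194 = 0.7832 kJ/s

0.783 kJ/s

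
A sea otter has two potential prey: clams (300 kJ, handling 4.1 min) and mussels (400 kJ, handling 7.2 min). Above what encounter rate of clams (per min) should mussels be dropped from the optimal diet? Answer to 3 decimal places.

0.769 per min

The zero-one rule: include mussels iff E₂/h₂ > λE₁/(1+λh₁). Equality gives the switch point.
λE₁h₂ = E₂ + λE₂h₁ ⇒ λ = E₂/(E₁h₂ − E₂h₁) = 400/(2160 − 1640) = 0.7692 per min.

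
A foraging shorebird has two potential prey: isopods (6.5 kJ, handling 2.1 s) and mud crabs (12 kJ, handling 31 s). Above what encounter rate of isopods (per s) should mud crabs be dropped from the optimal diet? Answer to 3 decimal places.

0.068 per s

At the threshold, the rate on isopods alone equals the profitability of mud crabs: λ·6.5/(1 + λ·2.1) = 12/31 = 0.3871.
Rearranging, λ(6.5 − 0.3871×2.1) = 0.3871, so λ = 0.3871/5.687 = 0.06807 per s.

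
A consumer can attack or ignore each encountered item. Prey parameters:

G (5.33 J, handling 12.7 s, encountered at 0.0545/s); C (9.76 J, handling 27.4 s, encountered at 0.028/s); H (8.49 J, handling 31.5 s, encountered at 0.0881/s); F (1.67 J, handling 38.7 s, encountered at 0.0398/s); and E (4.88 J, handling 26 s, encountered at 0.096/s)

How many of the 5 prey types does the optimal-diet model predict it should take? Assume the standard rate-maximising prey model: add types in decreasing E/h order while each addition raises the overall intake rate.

3

Rank by E/h (J/s): G 0.42, C 0.356, H 0.27, E 0.188, F 0.0432. Include each in turn until the next type's E/h falls below the running intake rate.
Rate on top 1: 0.1717. C: 0.356 > 0.1717 → include.
Rate on top 2: 0.2292. H: 0.27 > 0.2292 → include.
Rate on top 3: 0.2506. E: 0.188 < 0.2506 → exclude; stop.
Optimal diet: G, C, H — 3 of 5 types.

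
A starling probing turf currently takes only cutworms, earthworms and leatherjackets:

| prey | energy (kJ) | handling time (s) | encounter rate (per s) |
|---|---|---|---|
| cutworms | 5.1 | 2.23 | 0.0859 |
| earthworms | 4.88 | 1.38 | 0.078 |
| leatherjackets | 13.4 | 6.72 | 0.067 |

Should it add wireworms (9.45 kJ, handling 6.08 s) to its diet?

Current rate: (0.0859×5.1 + 0.078×4.88 + 0.067×13.4)/(1 + 0.0859×2.23 + 0.078×1.38 + 0.067×6.72) = 0.9812 kJ/s.
Profitability of wireworms: 9.45/6.08 = 1.554 kJ/s.
Since 1.554 > R, including wireworms increases the long-run rate.

Yes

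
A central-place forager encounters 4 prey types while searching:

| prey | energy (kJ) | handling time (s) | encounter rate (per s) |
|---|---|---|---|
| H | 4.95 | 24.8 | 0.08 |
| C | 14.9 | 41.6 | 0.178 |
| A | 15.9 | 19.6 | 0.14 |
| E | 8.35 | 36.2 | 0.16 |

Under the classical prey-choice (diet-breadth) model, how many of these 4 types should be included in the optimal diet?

Profitabilities (E/h, kJ/s): A 0.811, C 0.358, E 0.231, H 0.2. Add prey in this order while the next type's profitability exceeds the intake rate on those already taken.
Rate on top 1: 0.5946. C: 0.358 < 0.5946 → exclude; stop.
Optimal diet: A — 1 of 4 types.

1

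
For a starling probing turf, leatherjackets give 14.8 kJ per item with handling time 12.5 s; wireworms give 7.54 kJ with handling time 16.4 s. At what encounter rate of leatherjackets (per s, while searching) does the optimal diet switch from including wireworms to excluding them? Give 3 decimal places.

Drop wireworms once their profitability E₂/h₂ falls below the rate achievable on leatherjackets alone: E₂/h₂ = λE₁/(1 + λh₁).
Solve for λ: λE₁h₂ = E₂(1 + λh₁) → λ(E₁h₂ − E₂h₁) = E₂ → λ = E₂/(E₁h₂ − E₂h₁).
λ = 7.54/(14.8×16.4 − 7.54×12.5) = 7.54/148.5 = 0.05078 per s.

0.051 per s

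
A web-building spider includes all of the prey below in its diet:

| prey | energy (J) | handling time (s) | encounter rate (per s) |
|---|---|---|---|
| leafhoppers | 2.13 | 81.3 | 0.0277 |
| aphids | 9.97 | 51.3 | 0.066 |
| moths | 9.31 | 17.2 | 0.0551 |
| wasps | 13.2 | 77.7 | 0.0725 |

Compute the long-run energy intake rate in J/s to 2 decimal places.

Energy encountered per unit search time: 0.0277×2.13 + 0.066×9.97 + 0.0551×9.31 + 0.0725×13.2 = 2.187 J/s.
Handling time per unit search time: 0.0277×81.3 + 0.066×51.3 + 0.0551×17.2 + 0.0725×77.7 = 12.22.
Rate = 2.187/(1 + 12.22) = 0.1654 J/s.

0.17 J/s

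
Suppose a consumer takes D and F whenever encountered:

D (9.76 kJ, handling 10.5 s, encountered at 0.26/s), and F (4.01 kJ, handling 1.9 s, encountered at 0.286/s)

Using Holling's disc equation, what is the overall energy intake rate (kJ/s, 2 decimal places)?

0.86 kJ/s

Energy encountered per unit search time: 0.26×9.76 + 0.286×4.01 = 3.684 kJ/s.
Handling time per unit search time: 0.26×10.5 + 0.286×1.9 = 3.273.
Rate = 3.684/(1 + 3.273) = 0.8622 kJ/s.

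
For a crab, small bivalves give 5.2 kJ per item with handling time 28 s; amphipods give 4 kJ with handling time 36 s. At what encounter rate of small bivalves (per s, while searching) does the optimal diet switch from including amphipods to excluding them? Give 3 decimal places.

The zero-one rule: include amphipods iff E₂/h₂ > λE₁/(1+λh₁). Equality gives the switch point.
λE₁h₂ = E₂ + λE₂h₁ ⇒ λ = E₂/(E₁h₂ − E₂h₁) = 4/(187.2 − 112) = 0.05319 per s.

0.053 per s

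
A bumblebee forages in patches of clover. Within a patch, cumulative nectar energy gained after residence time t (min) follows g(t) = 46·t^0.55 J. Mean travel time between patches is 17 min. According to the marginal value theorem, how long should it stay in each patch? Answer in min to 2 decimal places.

20.78 min

Optimal t* satisfies g'(t*) = g(t*)/(T + t*).
g'(t) = 0.55·46·t^-0.45. Setting 0.55·46·t^-0.45 = 46·t^0.55/(17+t) gives 0.55(17+t) = t, so 0.45·t = 0.55×17.
t* = 0.55×17/0.45 = 20.78 min.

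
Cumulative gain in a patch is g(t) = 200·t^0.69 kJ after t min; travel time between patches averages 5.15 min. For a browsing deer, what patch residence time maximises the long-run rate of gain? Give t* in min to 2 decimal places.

Maximise g(t)/(T+t): set derivative to zero → g'(t)(T+t) = g(t).
g'(t) = 0.69·200·t^-0.31. Setting 0.69·200·t^-0.31 = 200·t^0.69/(5.15+t) gives 0.69(5.15+t) = t, so 0.31·t = 0.69×5.15.
t* = 0.69×5.15/0.31 = 11.46 min.

11.46 min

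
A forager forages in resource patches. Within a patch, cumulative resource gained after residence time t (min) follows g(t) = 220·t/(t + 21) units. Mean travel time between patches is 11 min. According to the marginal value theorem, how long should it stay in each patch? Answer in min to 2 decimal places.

Maximise g(t)/(T+t): set derivative to zero → g'(t)(T+t) = g(t).
g'(t) = 220·21/(t + 21)². Setting 220·21/(t+21)² = 220t/[(t+21)(11+t)] gives 21(11+t) = t(t+21), so t² = 21×11 = 231.
t* = √231 = 15.2 min.

15.20 min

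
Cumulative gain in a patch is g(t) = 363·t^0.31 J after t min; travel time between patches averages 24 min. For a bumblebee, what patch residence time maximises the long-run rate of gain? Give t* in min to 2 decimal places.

Maximise g(t)/(T+t): set derivative to zero → g'(t)(T+t) = g(t).
g'(t) = 0.31·363·t^-0.69. Setting 0.31·363·t^-0.69 = 363·t^0.31/(24+t) gives 0.31(24+t) = t, so 0.69·t = 0.31×24.
t* = 0.31×24/0.69 = 10.78 min.

10.78 min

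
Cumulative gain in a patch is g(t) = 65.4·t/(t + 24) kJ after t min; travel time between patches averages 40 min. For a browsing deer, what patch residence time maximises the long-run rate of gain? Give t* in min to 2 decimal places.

Optimal t* satisfies g'(t*) = g(t*)/(T + t*).
g'(t) = 65.4·24/(t + 24)². Setting 65.4·24/(t+24)² = 65.4t/[(t+24)(40+t)] gives 24(40+t) = t(t+24), so t² = 24×40 = 960.
t* = √960 = 30.98 min.

30.98 min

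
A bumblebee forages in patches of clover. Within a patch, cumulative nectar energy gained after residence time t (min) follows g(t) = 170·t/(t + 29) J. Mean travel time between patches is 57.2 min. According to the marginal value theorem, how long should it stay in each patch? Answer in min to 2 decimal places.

Optimal t* satisfies g'(t*) = g(t*)/(T + t*).
g'(t) = 170·29/(t + 29)². Setting 170·29/(t+29)² = 170t/[(t+29)(57.2+t)] gives 29(57.2+t) = t(t+29), so t² = 29×57.2 = 1659.
t* = √1659 = 40.73 min.

40.73 min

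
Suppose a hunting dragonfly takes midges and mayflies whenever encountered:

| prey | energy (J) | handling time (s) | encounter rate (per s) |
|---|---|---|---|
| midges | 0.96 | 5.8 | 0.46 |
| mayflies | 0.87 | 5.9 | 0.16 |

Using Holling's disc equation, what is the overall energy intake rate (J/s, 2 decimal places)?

R = Σλ_iE_i / (1 + Σλ_ih_i)
Numerator: 0.46×0.96 + 0.16×0.87 = 0.5808
Denominator: 1 + 0.46×5.8 + 0.16×5.9 = 4.612
R = 0.5808/4.612 = 0.1259 J/s

0.13 J/s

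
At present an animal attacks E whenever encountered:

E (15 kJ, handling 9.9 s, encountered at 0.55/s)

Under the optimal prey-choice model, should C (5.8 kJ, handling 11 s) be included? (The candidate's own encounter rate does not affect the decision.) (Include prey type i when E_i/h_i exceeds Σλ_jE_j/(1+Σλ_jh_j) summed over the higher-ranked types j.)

No

Current rate: (0.55×15)/(1 + 0.55×9.9) = 1.28 kJ/s.
C: E/h = 5.8/11 = 0.5273 kJ/s.
Since 0.5273 < R, time spent handling C is better spent searching.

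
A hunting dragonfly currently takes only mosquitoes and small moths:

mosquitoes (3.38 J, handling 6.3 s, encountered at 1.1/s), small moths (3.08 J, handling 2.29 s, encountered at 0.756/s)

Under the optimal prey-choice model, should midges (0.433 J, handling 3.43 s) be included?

No

Intake rate on the current diet: R = (1.1×3.38 + 0.756×3.08) / (1 + 1.1×6.3 + 0.756×2.29) = 6.046/9.661 = 0.6258 J/s.
midges: E/h = 0.433/3.43 = 0.1262 J/s.
Since 0.1262 < R, time spent handling midges is better spent searching.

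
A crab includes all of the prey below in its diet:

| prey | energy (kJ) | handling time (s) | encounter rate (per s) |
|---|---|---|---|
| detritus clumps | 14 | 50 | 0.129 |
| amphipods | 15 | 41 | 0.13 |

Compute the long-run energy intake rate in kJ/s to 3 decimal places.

R = Σλ_iE_i / (1 + Σλ_ih_i)
Numerator: 0.129×14 + 0.13×15 = 3.756
Denominator: 1 + 0.129×50 + 0.13×41 = 12.78
R = 3.756/12.78 = 0.2939 kJ/s

0.294 kJ/s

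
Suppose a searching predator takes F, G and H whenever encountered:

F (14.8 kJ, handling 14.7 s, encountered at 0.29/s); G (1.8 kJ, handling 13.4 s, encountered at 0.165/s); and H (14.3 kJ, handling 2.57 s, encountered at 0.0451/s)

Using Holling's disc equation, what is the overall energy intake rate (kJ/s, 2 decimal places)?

R = (0.29×14.8 + 0.165×1.8 + 0.0451×14.3) / (1 + 0.29×14.7 + 0.165×13.4 + 0.0451×2.57) = 5.234/7.59 = 0.6896 kJ/s.

0.69 kJ/s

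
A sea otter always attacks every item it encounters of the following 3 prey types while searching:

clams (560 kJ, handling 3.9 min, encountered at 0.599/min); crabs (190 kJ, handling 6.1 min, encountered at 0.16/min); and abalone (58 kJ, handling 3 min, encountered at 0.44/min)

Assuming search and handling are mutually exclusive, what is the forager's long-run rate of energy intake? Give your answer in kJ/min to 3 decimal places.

69.487 kJ/min

Energy encountered per unit search time: 0.599×560 + 0.16×190 + 0.44×58 = 391.4 kJ/min.
Handling time per unit search time: 0.599×3.9 + 0.16×6.1 + 0.44×3 = 4.632.
Rate = 391.4/(1 + 4.632) = 69.49 kJ/min.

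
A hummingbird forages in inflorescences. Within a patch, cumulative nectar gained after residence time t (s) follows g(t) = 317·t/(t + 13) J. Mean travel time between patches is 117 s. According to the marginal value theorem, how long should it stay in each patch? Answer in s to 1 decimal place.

39.0 s

By the marginal value theorem, leave when the instantaneous gain rate g'(t) equals the habitat-wide average g(t)/(T + t).
g'(t) = 317·13/(t + 13)². Setting 317·13/(t+13)² = 317t/[(t+13)(117+t)] gives 13(117+t) = t(t+13), so t² = 13×117 = 1521.
t* = √1521 = 39 s.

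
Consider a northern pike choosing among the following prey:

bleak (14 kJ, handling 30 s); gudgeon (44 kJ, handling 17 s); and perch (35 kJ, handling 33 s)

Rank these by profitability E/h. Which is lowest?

In descending order of E/h:
gudgeon: 44/17 = 2.59 kJ/s
perch: 35/33 = 1.06 kJ/s
bleak: 14/30 = 0.467 kJ/s

bleak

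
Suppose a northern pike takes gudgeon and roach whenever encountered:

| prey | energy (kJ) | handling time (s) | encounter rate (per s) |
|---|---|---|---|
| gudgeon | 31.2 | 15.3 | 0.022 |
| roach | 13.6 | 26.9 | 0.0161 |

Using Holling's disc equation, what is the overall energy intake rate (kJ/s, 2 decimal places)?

0.51 kJ/s

R = (0.022×31.2 + 0.0161×13.6) / (1 + 0.022×15.3 + 0.0161×26.9) = 0.9054/1.77 = 0.5116 kJ/s.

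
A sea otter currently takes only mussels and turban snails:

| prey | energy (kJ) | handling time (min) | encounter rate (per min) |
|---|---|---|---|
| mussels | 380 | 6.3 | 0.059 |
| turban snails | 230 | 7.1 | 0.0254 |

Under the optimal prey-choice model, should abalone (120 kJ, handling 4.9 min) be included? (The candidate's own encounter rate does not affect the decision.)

Yes

On mussels and turban snails alone, R = ΣλE/(1+Σλh) = 28.26/1.552 = 18.21 kJ/min.
Profitability of abalone: 120/4.9 = 24.49 kJ/min.
Since 24.49 > R, including abalone increases the long-run rate.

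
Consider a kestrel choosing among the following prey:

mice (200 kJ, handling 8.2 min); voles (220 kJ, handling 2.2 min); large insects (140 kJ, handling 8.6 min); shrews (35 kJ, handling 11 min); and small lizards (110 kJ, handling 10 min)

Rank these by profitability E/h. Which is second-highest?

mice

Profitability E/h (kJ/min): mice = 200/8.2 = 24.4, voles = 220/2.2 = 100, large insects = 140/8.6 = 16.3, shrews = 35/11 = 3.18, small lizards = 110/10 = 11.
Ranked: voles > mice > large insects > small lizards > shrews.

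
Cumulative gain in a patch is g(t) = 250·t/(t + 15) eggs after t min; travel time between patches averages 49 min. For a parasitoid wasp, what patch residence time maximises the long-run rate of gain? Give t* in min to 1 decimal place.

Maximise g(t)/(T+t): set derivative to zero → g'(t)(T+t) = g(t).
g'(t) = 250·15/(t + 15)². Setting 250·15/(t+15)² = 250t/[(t+15)(49+t)] gives 15(49+t) = t(t+15), so t² = 15×49 = 735.
t* = √735 = 27.11 min.

27.1 min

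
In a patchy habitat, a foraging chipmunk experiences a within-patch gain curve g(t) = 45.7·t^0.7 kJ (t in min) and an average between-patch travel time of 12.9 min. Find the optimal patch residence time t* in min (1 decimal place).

30.1 min

By the marginal value theorem, leave when the instantaneous gain rate g'(t) equals the habitat-wide average g(t)/(T + t).
g'(t) = 0.7·45.7·t^-0.3. Setting 0.7·45.7·t^-0.3 = 45.7·t^0.7/(12.9+t) gives 0.7(12.9+t) = t, so 0.30·t = 0.7×12.9.
t* = 0.7×12.9/0.30 = 30.1 min.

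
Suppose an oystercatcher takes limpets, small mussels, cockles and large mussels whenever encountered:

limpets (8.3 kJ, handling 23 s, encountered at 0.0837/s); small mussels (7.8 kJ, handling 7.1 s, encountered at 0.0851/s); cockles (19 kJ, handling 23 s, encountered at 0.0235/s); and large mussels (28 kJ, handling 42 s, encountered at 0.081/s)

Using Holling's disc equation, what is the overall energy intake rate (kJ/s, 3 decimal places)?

0.545 kJ/s

R = Σλ_iE_i / (1 + Σλ_ih_i)
Numerator: 0.0837×8.3 + 0.0851×7.8 + 0.0235×19 + 0.081×28 = 4.073
Denominator: 1 + 0.0837×23 + 0.0851×7.1 + 0.0235×23 + 0.081×42 = 7.472
R = 4.073/7.472 = 0.5451 kJ/s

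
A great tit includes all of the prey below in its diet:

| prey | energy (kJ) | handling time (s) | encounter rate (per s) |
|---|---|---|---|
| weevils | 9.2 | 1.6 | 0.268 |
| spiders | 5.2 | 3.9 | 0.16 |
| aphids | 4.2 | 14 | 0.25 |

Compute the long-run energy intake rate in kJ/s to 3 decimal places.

R = (0.268×9.2 + 0.16×5.2 + 0.25×4.2) / (1 + 0.268×1.6 + 0.16×3.9 + 0.25×14) = 4.348/5.553 = 0.783 kJ/s.

0.783 kJ/s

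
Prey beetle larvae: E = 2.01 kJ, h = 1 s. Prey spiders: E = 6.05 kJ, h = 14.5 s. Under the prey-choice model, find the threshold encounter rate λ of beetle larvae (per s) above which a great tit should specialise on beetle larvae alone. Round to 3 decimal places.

Drop spiders once their profitability E₂/h₂ falls below the rate achievable on beetle larvae alone: E₂/h₂ = λE₁/(1 + λh₁).
Solve for λ: λE₁h₂ = E₂(1 + λh₁) → λ(E₁h₂ − E₂h₁) = E₂ → λ = E₂/(E₁h₂ − E₂h₁).
λ = 6.05/(2.01×14.5 − 6.05×1) = 6.05/23.09 = 0.262 per s.

0.262 per s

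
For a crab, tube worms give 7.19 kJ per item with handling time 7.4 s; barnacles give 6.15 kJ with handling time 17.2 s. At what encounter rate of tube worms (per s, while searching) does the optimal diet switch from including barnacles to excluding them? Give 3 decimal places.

0.079 per s

The zero-one rule: include barnacles iff E₂/h₂ > λE₁/(1+λh₁). Equality gives the switch point.
λE₁h₂ = E₂ + λE₂h₁ ⇒ λ = E₂/(E₁h₂ − E₂h₁) = 6.15/(123.7 − 45.51) = 0.07869 per s.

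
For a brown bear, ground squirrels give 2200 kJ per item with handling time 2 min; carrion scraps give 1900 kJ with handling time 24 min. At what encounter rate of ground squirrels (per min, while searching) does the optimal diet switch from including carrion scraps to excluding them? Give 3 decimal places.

0.039 per min

The zero-one rule: include carrion scraps iff E₂/h₂ > λE₁/(1+λh₁). Equality gives the switch point.
λE₁h₂ = E₂ + λE₂h₁ ⇒ λ = E₂/(E₁h₂ − E₂h₁) = 1900/(5.28e+04 − 3800) = 0.03878 per min.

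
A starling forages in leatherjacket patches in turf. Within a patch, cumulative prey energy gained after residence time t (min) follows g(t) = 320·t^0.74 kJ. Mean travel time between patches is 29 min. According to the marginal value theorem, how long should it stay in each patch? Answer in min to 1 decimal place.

82.5 min

By the marginal value theorem, leave when the instantaneous gain rate g'(t) equals the habitat-wide average g(t)/(T + t).
g'(t) = 0.74·320·t^-0.26. Setting 0.74·320·t^-0.26 = 320·t^0.74/(29+t) gives 0.74(29+t) = t, so 0.26·t = 0.74×29.
t* = 0.74×29/0.26 = 82.54 min.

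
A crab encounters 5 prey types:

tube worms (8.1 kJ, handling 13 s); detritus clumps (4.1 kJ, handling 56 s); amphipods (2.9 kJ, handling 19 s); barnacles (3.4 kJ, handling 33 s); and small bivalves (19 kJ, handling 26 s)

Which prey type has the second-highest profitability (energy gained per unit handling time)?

tube worms

In descending order of E/h:
small bivalves: 19/26 = 0.731 kJ/s
tube worms: 8.1/13 = 0.623 kJ/s
amphipods: 2.9/19 = 0.153 kJ/s
barnacles: 3.4/33 = 0.103 kJ/s
detritus clumps: 4.1/56 = 0.0732 kJ/s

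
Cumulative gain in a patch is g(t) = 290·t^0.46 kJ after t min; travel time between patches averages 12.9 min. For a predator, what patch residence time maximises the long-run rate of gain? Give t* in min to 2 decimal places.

Maximise g(t)/(T+t): set derivative to zero → g'(t)(T+t) = g(t).
g'(t) = 0.46·290·t^-0.54. Setting 0.46·290·t^-0.54 = 290·t^0.46/(12.9+t) gives 0.46(12.9+t) = t, so 0.54·t = 0.46×12.9.
t* = 0.46×12.9/0.54 = 10.99 min.

10.99 min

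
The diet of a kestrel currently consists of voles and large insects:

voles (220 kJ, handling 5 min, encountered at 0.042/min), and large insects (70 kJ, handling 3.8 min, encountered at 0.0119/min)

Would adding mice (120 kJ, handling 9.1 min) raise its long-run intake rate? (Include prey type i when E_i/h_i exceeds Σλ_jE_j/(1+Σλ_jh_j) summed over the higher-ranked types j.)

Yes

Intake rate on the current diet: R = (0.042×220 + 0.0119×70) / (1 + 0.042×5 + 0.0119×3.8) = 10.07/1.255 = 8.025 kJ/min.
Profitability of mice: 120/9.1 = 13.19 kJ/min.
Since 13.19 > R, including mice increases the long-run rate.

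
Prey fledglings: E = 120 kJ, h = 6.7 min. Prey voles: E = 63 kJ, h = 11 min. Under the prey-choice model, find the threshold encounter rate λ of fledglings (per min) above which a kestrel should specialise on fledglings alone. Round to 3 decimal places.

0.070 per min

Drop voles once their profitability E₂/h₂ falls below the rate achievable on fledglings alone: E₂/h₂ = λE₁/(1 + λh₁).
Solve for λ: λE₁h₂ = E₂(1 + λh₁) → λ(E₁h₂ − E₂h₁) = E₂ → λ = E₂/(E₁h₂ − E₂h₁).
λ = 63/(120×11 − 63×6.7) = 63/897.9 = 0.07016 per min.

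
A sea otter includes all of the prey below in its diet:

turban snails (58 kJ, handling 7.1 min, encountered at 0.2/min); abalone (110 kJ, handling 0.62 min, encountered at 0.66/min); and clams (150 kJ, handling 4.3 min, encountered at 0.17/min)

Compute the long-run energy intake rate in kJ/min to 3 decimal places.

R = (0.2×58 + 0.66×110 + 0.17×150) / (1 + 0.2×7.1 + 0.66×0.62 + 0.17×4.3) = 109.7/3.56 = 30.81 kJ/min.

30.813 kJ/min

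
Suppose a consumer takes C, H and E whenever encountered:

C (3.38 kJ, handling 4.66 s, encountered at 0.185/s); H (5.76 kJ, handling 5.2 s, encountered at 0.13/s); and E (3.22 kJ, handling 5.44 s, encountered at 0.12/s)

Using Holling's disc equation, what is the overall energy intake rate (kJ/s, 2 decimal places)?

Energy encountered per unit search time: 0.185×3.38 + 0.13×5.76 + 0.12×3.22 = 1.76 kJ/s.
Handling time per unit search time: 0.185×4.66 + 0.13×5.2 + 0.12×5.44 = 2.191.
Rate = 1.76/(1 + 2.191) = 0.5517 kJ/s.

0.55 kJ/s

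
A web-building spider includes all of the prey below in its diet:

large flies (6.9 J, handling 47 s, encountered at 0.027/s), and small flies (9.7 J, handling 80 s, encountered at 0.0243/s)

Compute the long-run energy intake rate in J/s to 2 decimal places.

0.10 J/s

R = (0.027×6.9 + 0.0243×9.7) / (1 + 0.027×47 + 0.0243×80) = 0.422/4.213 = 0.1002 J/s.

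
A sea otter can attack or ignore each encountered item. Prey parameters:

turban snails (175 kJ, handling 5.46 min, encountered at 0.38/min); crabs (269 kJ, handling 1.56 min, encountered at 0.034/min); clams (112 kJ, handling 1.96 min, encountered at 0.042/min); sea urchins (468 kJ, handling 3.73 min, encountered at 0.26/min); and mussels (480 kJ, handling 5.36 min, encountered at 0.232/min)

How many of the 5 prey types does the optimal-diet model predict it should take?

3

Rank by E/h (kJ/min): crabs 172, sea urchins 125, mussels 89.6, clams 57.1, turban snails 32.1. Include each in turn until the next type's E/h falls below the running intake rate.
Rate on top 1: 8.685. sea urchins: 125 > 8.685 → include.
Rate on top 2: 64.67. mussels: 89.6 > 64.67 → include.
Rate on top 3: 74.15. clams: 57.1 < 74.15 → exclude; stop.
Optimal diet: crabs, sea urchins, mussels — 3 of 5 types.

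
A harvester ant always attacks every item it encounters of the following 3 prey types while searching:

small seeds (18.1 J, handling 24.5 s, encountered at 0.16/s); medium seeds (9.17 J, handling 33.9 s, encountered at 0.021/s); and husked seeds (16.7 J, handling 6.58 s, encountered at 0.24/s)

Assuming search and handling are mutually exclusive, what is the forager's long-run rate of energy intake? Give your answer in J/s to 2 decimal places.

Energy encountered per unit search time: 0.16×18.1 + 0.021×9.17 + 0.24×16.7 = 7.097 J/s.
Handling time per unit search time: 0.16×24.5 + 0.021×33.9 + 0.24×6.58 = 6.211.
Rate = 7.097/(1 + 6.211) = 0.9841 J/s.

0.98 J/s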